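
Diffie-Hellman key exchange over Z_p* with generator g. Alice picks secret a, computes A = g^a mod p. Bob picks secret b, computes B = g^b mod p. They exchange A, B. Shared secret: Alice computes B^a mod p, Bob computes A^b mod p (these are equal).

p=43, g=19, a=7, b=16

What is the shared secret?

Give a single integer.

Answer: 6

Derivation:
A = 19^7 mod 43  (bits of 7 = 111)
  bit 0 = 1: r = r^2 * 19 mod 43 = 1^2 * 19 = 1*19 = 19
  bit 1 = 1: r = r^2 * 19 mod 43 = 19^2 * 19 = 17*19 = 22
  bit 2 = 1: r = r^2 * 19 mod 43 = 22^2 * 19 = 11*19 = 37
  -> A = 37
B = 19^16 mod 43  (bits of 16 = 10000)
  bit 0 = 1: r = r^2 * 19 mod 43 = 1^2 * 19 = 1*19 = 19
  bit 1 = 0: r = r^2 mod 43 = 19^2 = 17
  bit 2 = 0: r = r^2 mod 43 = 17^2 = 31
  bit 3 = 0: r = r^2 mod 43 = 31^2 = 15
  bit 4 = 0: r = r^2 mod 43 = 15^2 = 10
  -> B = 10
s = B^a = 10^7 mod 43  (bits of 7 = 111)
  bit 0 = 1: r = r^2 * 10 mod 43 = 1^2 * 10 = 1*10 = 10
  bit 1 = 1: r = r^2 * 10 mod 43 = 10^2 * 10 = 14*10 = 11
  bit 2 = 1: r = r^2 * 10 mod 43 = 11^2 * 10 = 35*10 = 6
  -> s = B^a = 6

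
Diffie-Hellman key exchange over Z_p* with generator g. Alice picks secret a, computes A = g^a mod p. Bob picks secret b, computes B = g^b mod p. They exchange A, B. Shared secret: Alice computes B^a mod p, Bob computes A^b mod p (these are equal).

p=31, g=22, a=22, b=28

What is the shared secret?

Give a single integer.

Answer: 9

Derivation:
A = 22^22 mod 31  (bits of 22 = 10110)
  bit 0 = 1: r = r^2 * 22 mod 31 = 1^2 * 22 = 1*22 = 22
  bit 1 = 0: r = r^2 mod 31 = 22^2 = 19
  bit 2 = 1: r = r^2 * 22 mod 31 = 19^2 * 22 = 20*22 = 6
  bit 3 = 1: r = r^2 * 22 mod 31 = 6^2 * 22 = 5*22 = 17
  bit 4 = 0: r = r^2 mod 31 = 17^2 = 10
  -> A = 10
B = 22^28 mod 31  (bits of 28 = 11100)
  bit 0 = 1: r = r^2 * 22 mod 31 = 1^2 * 22 = 1*22 = 22
  bit 1 = 1: r = r^2 * 22 mod 31 = 22^2 * 22 = 19*22 = 15
  bit 2 = 1: r = r^2 * 22 mod 31 = 15^2 * 22 = 8*22 = 21
  bit 3 = 0: r = r^2 mod 31 = 21^2 = 7
  bit 4 = 0: r = r^2 mod 31 = 7^2 = 18
  -> B = 18
s = B^a = 18^22 mod 31  (bits of 22 = 10110)
  bit 0 = 1: r = r^2 * 18 mod 31 = 1^2 * 18 = 1*18 = 18
  bit 1 = 0: r = r^2 mod 31 = 18^2 = 14
  bit 2 = 1: r = r^2 * 18 mod 31 = 14^2 * 18 = 10*18 = 25
  bit 3 = 1: r = r^2 * 18 mod 31 = 25^2 * 18 = 5*18 = 28
  bit 4 = 0: r = r^2 mod 31 = 28^2 = 9
  -> s = B^a = 9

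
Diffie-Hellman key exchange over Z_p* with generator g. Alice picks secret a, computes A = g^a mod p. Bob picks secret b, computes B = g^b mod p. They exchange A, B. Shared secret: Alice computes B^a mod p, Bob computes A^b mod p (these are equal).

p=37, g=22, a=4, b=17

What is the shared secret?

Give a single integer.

A = 22^4 mod 37  (bits of 4 = 100)
  bit 0 = 1: r = r^2 * 22 mod 37 = 1^2 * 22 = 1*22 = 22
  bit 1 = 0: r = r^2 mod 37 = 22^2 = 3
  bit 2 = 0: r = r^2 mod 37 = 3^2 = 9
  -> A = 9
B = 22^17 mod 37  (bits of 17 = 10001)
  bit 0 = 1: r = r^2 * 22 mod 37 = 1^2 * 22 = 1*22 = 22
  bit 1 = 0: r = r^2 mod 37 = 22^2 = 3
  bit 2 = 0: r = r^2 mod 37 = 3^2 = 9
  bit 3 = 0: r = r^2 mod 37 = 9^2 = 7
  bit 4 = 1: r = r^2 * 22 mod 37 = 7^2 * 22 = 12*22 = 5
  -> B = 5
s = B^a = 5^4 mod 37  (bits of 4 = 100)
  bit 0 = 1: r = r^2 * 5 mod 37 = 1^2 * 5 = 1*5 = 5
  bit 1 = 0: r = r^2 mod 37 = 5^2 = 25
  bit 2 = 0: r = r^2 mod 37 = 25^2 = 33
  -> s = B^a = 33

Answer: 33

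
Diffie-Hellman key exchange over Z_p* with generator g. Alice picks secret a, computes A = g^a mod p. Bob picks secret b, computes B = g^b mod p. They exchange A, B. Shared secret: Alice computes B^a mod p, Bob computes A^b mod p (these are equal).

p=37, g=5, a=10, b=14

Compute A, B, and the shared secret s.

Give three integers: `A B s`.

A = 5^10 mod 37  (bits of 10 = 1010)
  bit 0 = 1: r = r^2 * 5 mod 37 = 1^2 * 5 = 1*5 = 5
  bit 1 = 0: r = r^2 mod 37 = 5^2 = 25
  bit 2 = 1: r = r^2 * 5 mod 37 = 25^2 * 5 = 33*5 = 17
  bit 3 = 0: r = r^2 mod 37 = 17^2 = 30
  -> A = 30
B = 5^14 mod 37  (bits of 14 = 1110)
  bit 0 = 1: r = r^2 * 5 mod 37 = 1^2 * 5 = 1*5 = 5
  bit 1 = 1: r = r^2 * 5 mod 37 = 5^2 * 5 = 25*5 = 14
  bit 2 = 1: r = r^2 * 5 mod 37 = 14^2 * 5 = 11*5 = 18
  bit 3 = 0: r = r^2 mod 37 = 18^2 = 28
  -> B = 28
s = B^a = 28^10 mod 37  (bits of 10 = 1010)
  bit 0 = 1: r = r^2 * 28 mod 37 = 1^2 * 28 = 1*28 = 28
  bit 1 = 0: r = r^2 mod 37 = 28^2 = 7
  bit 2 = 1: r = r^2 * 28 mod 37 = 7^2 * 28 = 12*28 = 3
  bit 3 = 0: r = r^2 mod 37 = 3^2 = 9
  -> s = B^a = 9

Answer: 30 28 9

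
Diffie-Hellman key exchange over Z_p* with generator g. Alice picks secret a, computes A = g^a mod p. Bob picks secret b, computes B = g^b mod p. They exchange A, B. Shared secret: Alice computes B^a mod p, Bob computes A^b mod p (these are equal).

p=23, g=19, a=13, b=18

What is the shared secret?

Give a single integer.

Answer: 18

Derivation:
A = 19^13 mod 23  (bits of 13 = 1101)
  bit 0 = 1: r = r^2 * 19 mod 23 = 1^2 * 19 = 1*19 = 19
  bit 1 = 1: r = r^2 * 19 mod 23 = 19^2 * 19 = 16*19 = 5
  bit 2 = 0: r = r^2 mod 23 = 5^2 = 2
  bit 3 = 1: r = r^2 * 19 mod 23 = 2^2 * 19 = 4*19 = 7
  -> A = 7
B = 19^18 mod 23  (bits of 18 = 10010)
  bit 0 = 1: r = r^2 * 19 mod 23 = 1^2 * 19 = 1*19 = 19
  bit 1 = 0: r = r^2 mod 23 = 19^2 = 16
  bit 2 = 0: r = r^2 mod 23 = 16^2 = 3
  bit 3 = 1: r = r^2 * 19 mod 23 = 3^2 * 19 = 9*19 = 10
  bit 4 = 0: r = r^2 mod 23 = 10^2 = 8
  -> B = 8
s = B^a = 8^13 mod 23  (bits of 13 = 1101)
  bit 0 = 1: r = r^2 * 8 mod 23 = 1^2 * 8 = 1*8 = 8
  bit 1 = 1: r = r^2 * 8 mod 23 = 8^2 * 8 = 18*8 = 6
  bit 2 = 0: r = r^2 mod 23 = 6^2 = 13
  bit 3 = 1: r = r^2 * 8 mod 23 = 13^2 * 8 = 8*8 = 18
  -> s = B^a = 18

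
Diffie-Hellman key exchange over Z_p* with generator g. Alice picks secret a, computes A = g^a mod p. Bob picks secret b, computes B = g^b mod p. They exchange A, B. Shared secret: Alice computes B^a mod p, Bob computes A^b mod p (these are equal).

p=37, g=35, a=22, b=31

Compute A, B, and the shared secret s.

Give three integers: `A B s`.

A = 35^22 mod 37  (bits of 22 = 10110)
  bit 0 = 1: r = r^2 * 35 mod 37 = 1^2 * 35 = 1*35 = 35
  bit 1 = 0: r = r^2 mod 37 = 35^2 = 4
  bit 2 = 1: r = r^2 * 35 mod 37 = 4^2 * 35 = 16*35 = 5
  bit 3 = 1: r = r^2 * 35 mod 37 = 5^2 * 35 = 25*35 = 24
  bit 4 = 0: r = r^2 mod 37 = 24^2 = 21
  -> A = 21
B = 35^31 mod 37  (bits of 31 = 11111)
  bit 0 = 1: r = r^2 * 35 mod 37 = 1^2 * 35 = 1*35 = 35
  bit 1 = 1: r = r^2 * 35 mod 37 = 35^2 * 35 = 4*35 = 29
  bit 2 = 1: r = r^2 * 35 mod 37 = 29^2 * 35 = 27*35 = 20
  bit 3 = 1: r = r^2 * 35 mod 37 = 20^2 * 35 = 30*35 = 14
  bit 4 = 1: r = r^2 * 35 mod 37 = 14^2 * 35 = 11*35 = 15
  -> B = 15
s = B^a = 15^22 mod 37  (bits of 22 = 10110)
  bit 0 = 1: r = r^2 * 15 mod 37 = 1^2 * 15 = 1*15 = 15
  bit 1 = 0: r = r^2 mod 37 = 15^2 = 3
  bit 2 = 1: r = r^2 * 15 mod 37 = 3^2 * 15 = 9*15 = 24
  bit 3 = 1: r = r^2 * 15 mod 37 = 24^2 * 15 = 21*15 = 19
  bit 4 = 0: r = r^2 mod 37 = 19^2 = 28
  -> s = B^a = 28

Answer: 21 15 28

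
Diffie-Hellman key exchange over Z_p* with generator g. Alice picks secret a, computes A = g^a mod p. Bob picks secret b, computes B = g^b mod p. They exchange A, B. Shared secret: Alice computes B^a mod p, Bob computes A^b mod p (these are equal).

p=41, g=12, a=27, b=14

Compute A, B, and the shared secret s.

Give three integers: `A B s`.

A = 12^27 mod 41  (bits of 27 = 11011)
  bit 0 = 1: r = r^2 * 12 mod 41 = 1^2 * 12 = 1*12 = 12
  bit 1 = 1: r = r^2 * 12 mod 41 = 12^2 * 12 = 21*12 = 6
  bit 2 = 0: r = r^2 mod 41 = 6^2 = 36
  bit 3 = 1: r = r^2 * 12 mod 41 = 36^2 * 12 = 25*12 = 13
  bit 4 = 1: r = r^2 * 12 mod 41 = 13^2 * 12 = 5*12 = 19
  -> A = 19
B = 12^14 mod 41  (bits of 14 = 1110)
  bit 0 = 1: r = r^2 * 12 mod 41 = 1^2 * 12 = 1*12 = 12
  bit 1 = 1: r = r^2 * 12 mod 41 = 12^2 * 12 = 21*12 = 6
  bit 2 = 1: r = r^2 * 12 mod 41 = 6^2 * 12 = 36*12 = 22
  bit 3 = 0: r = r^2 mod 41 = 22^2 = 33
  -> B = 33
s = B^a = 33^27 mod 41  (bits of 27 = 11011)
  bit 0 = 1: r = r^2 * 33 mod 41 = 1^2 * 33 = 1*33 = 33
  bit 1 = 1: r = r^2 * 33 mod 41 = 33^2 * 33 = 23*33 = 21
  bit 2 = 0: r = r^2 mod 41 = 21^2 = 31
  bit 3 = 1: r = r^2 * 33 mod 41 = 31^2 * 33 = 18*33 = 20
  bit 4 = 1: r = r^2 * 33 mod 41 = 20^2 * 33 = 31*33 = 39
  -> s = B^a = 39

Answer: 19 33 39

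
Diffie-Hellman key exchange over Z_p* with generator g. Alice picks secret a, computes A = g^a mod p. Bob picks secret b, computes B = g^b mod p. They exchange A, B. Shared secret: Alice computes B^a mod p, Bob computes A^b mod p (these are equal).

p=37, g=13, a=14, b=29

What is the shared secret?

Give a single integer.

Answer: 4

Derivation:
A = 13^14 mod 37  (bits of 14 = 1110)
  bit 0 = 1: r = r^2 * 13 mod 37 = 1^2 * 13 = 1*13 = 13
  bit 1 = 1: r = r^2 * 13 mod 37 = 13^2 * 13 = 21*13 = 14
  bit 2 = 1: r = r^2 * 13 mod 37 = 14^2 * 13 = 11*13 = 32
  bit 3 = 0: r = r^2 mod 37 = 32^2 = 25
  -> A = 25
B = 13^29 mod 37  (bits of 29 = 11101)
  bit 0 = 1: r = r^2 * 13 mod 37 = 1^2 * 13 = 1*13 = 13
  bit 1 = 1: r = r^2 * 13 mod 37 = 13^2 * 13 = 21*13 = 14
  bit 2 = 1: r = r^2 * 13 mod 37 = 14^2 * 13 = 11*13 = 32
  bit 3 = 0: r = r^2 mod 37 = 32^2 = 25
  bit 4 = 1: r = r^2 * 13 mod 37 = 25^2 * 13 = 33*13 = 22
  -> B = 22
s = B^a = 22^14 mod 37  (bits of 14 = 1110)
  bit 0 = 1: r = r^2 * 22 mod 37 = 1^2 * 22 = 1*22 = 22
  bit 1 = 1: r = r^2 * 22 mod 37 = 22^2 * 22 = 3*22 = 29
  bit 2 = 1: r = r^2 * 22 mod 37 = 29^2 * 22 = 27*22 = 2
  bit 3 = 0: r = r^2 mod 37 = 2^2 = 4
  -> s = B^a = 4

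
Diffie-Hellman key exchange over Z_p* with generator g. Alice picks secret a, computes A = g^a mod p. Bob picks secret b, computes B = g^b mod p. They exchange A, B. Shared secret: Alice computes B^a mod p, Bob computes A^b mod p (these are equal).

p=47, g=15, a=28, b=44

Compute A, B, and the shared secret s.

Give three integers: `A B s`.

A = 15^28 mod 47  (bits of 28 = 11100)
  bit 0 = 1: r = r^2 * 15 mod 47 = 1^2 * 15 = 1*15 = 15
  bit 1 = 1: r = r^2 * 15 mod 47 = 15^2 * 15 = 37*15 = 38
  bit 2 = 1: r = r^2 * 15 mod 47 = 38^2 * 15 = 34*15 = 40
  bit 3 = 0: r = r^2 mod 47 = 40^2 = 2
  bit 4 = 0: r = r^2 mod 47 = 2^2 = 4
  -> A = 4
B = 15^44 mod 47  (bits of 44 = 101100)
  bit 0 = 1: r = r^2 * 15 mod 47 = 1^2 * 15 = 1*15 = 15
  bit 1 = 0: r = r^2 mod 47 = 15^2 = 37
  bit 2 = 1: r = r^2 * 15 mod 47 = 37^2 * 15 = 6*15 = 43
  bit 3 = 1: r = r^2 * 15 mod 47 = 43^2 * 15 = 16*15 = 5
  bit 4 = 0: r = r^2 mod 47 = 5^2 = 25
  bit 5 = 0: r = r^2 mod 47 = 25^2 = 14
  -> B = 14
s = B^a = 14^28 mod 47  (bits of 28 = 11100)
  bit 0 = 1: r = r^2 * 14 mod 47 = 1^2 * 14 = 1*14 = 14
  bit 1 = 1: r = r^2 * 14 mod 47 = 14^2 * 14 = 8*14 = 18
  bit 2 = 1: r = r^2 * 14 mod 47 = 18^2 * 14 = 42*14 = 24
  bit 3 = 0: r = r^2 mod 47 = 24^2 = 12
  bit 4 = 0: r = r^2 mod 47 = 12^2 = 3
  -> s = B^a = 3

Answer: 4 14 3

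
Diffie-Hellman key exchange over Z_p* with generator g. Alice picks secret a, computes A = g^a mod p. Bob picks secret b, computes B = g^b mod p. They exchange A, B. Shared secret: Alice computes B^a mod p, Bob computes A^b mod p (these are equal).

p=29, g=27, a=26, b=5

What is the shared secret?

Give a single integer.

A = 27^26 mod 29  (bits of 26 = 11010)
  bit 0 = 1: r = r^2 * 27 mod 29 = 1^2 * 27 = 1*27 = 27
  bit 1 = 1: r = r^2 * 27 mod 29 = 27^2 * 27 = 4*27 = 21
  bit 2 = 0: r = r^2 mod 29 = 21^2 = 6
  bit 3 = 1: r = r^2 * 27 mod 29 = 6^2 * 27 = 7*27 = 15
  bit 4 = 0: r = r^2 mod 29 = 15^2 = 22
  -> A = 22
B = 27^5 mod 29  (bits of 5 = 101)
  bit 0 = 1: r = r^2 * 27 mod 29 = 1^2 * 27 = 1*27 = 27
  bit 1 = 0: r = r^2 mod 29 = 27^2 = 4
  bit 2 = 1: r = r^2 * 27 mod 29 = 4^2 * 27 = 16*27 = 26
  -> B = 26
s = B^a = 26^26 mod 29  (bits of 26 = 11010)
  bit 0 = 1: r = r^2 * 26 mod 29 = 1^2 * 26 = 1*26 = 26
  bit 1 = 1: r = r^2 * 26 mod 29 = 26^2 * 26 = 9*26 = 2
  bit 2 = 0: r = r^2 mod 29 = 2^2 = 4
  bit 3 = 1: r = r^2 * 26 mod 29 = 4^2 * 26 = 16*26 = 10
  bit 4 = 0: r = r^2 mod 29 = 10^2 = 13
  -> s = B^a = 13

Answer: 13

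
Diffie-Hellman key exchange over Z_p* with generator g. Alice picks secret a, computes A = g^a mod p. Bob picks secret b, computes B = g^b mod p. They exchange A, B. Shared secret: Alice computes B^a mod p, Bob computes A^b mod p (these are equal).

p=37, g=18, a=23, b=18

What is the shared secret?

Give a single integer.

A = 18^23 mod 37  (bits of 23 = 10111)
  bit 0 = 1: r = r^2 * 18 mod 37 = 1^2 * 18 = 1*18 = 18
  bit 1 = 0: r = r^2 mod 37 = 18^2 = 28
  bit 2 = 1: r = r^2 * 18 mod 37 = 28^2 * 18 = 7*18 = 15
  bit 3 = 1: r = r^2 * 18 mod 37 = 15^2 * 18 = 3*18 = 17
  bit 4 = 1: r = r^2 * 18 mod 37 = 17^2 * 18 = 30*18 = 22
  -> A = 22
B = 18^18 mod 37  (bits of 18 = 10010)
  bit 0 = 1: r = r^2 * 18 mod 37 = 1^2 * 18 = 1*18 = 18
  bit 1 = 0: r = r^2 mod 37 = 18^2 = 28
  bit 2 = 0: r = r^2 mod 37 = 28^2 = 7
  bit 3 = 1: r = r^2 * 18 mod 37 = 7^2 * 18 = 12*18 = 31
  bit 4 = 0: r = r^2 mod 37 = 31^2 = 36
  -> B = 36
s = B^a = 36^23 mod 37  (bits of 23 = 10111)
  bit 0 = 1: r = r^2 * 36 mod 37 = 1^2 * 36 = 1*36 = 36
  bit 1 = 0: r = r^2 mod 37 = 36^2 = 1
  bit 2 = 1: r = r^2 * 36 mod 37 = 1^2 * 36 = 1*36 = 36
  bit 3 = 1: r = r^2 * 36 mod 37 = 36^2 * 36 = 1*36 = 36
  bit 4 = 1: r = r^2 * 36 mod 37 = 36^2 * 36 = 1*36 = 36
  -> s = B^a = 36

Answer: 36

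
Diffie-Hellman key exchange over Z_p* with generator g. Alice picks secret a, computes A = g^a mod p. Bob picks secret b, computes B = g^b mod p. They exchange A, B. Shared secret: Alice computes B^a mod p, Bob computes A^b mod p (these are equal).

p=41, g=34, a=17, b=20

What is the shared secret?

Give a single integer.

Answer: 40

Derivation:
A = 34^17 mod 41  (bits of 17 = 10001)
  bit 0 = 1: r = r^2 * 34 mod 41 = 1^2 * 34 = 1*34 = 34
  bit 1 = 0: r = r^2 mod 41 = 34^2 = 8
  bit 2 = 0: r = r^2 mod 41 = 8^2 = 23
  bit 3 = 0: r = r^2 mod 41 = 23^2 = 37
  bit 4 = 1: r = r^2 * 34 mod 41 = 37^2 * 34 = 16*34 = 11
  -> A = 11
B = 34^20 mod 41  (bits of 20 = 10100)
  bit 0 = 1: r = r^2 * 34 mod 41 = 1^2 * 34 = 1*34 = 34
  bit 1 = 0: r = r^2 mod 41 = 34^2 = 8
  bit 2 = 1: r = r^2 * 34 mod 41 = 8^2 * 34 = 23*34 = 3
  bit 3 = 0: r = r^2 mod 41 = 3^2 = 9
  bit 4 = 0: r = r^2 mod 41 = 9^2 = 40
  -> B = 40
s = B^a = 40^17 mod 41  (bits of 17 = 10001)
  bit 0 = 1: r = r^2 * 40 mod 41 = 1^2 * 40 = 1*40 = 40
  bit 1 = 0: r = r^2 mod 41 = 40^2 = 1
  bit 2 = 0: r = r^2 mod 41 = 1^2 = 1
  bit 3 = 0: r = r^2 mod 41 = 1^2 = 1
  bit 4 = 1: r = r^2 * 40 mod 41 = 1^2 * 40 = 1*40 = 40
  -> s = B^a = 40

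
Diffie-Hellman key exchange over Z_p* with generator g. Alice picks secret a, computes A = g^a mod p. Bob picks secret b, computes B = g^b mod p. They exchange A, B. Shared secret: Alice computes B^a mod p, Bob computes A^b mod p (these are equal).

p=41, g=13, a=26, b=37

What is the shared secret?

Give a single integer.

A = 13^26 mod 41  (bits of 26 = 11010)
  bit 0 = 1: r = r^2 * 13 mod 41 = 1^2 * 13 = 1*13 = 13
  bit 1 = 1: r = r^2 * 13 mod 41 = 13^2 * 13 = 5*13 = 24
  bit 2 = 0: r = r^2 mod 41 = 24^2 = 2
  bit 3 = 1: r = r^2 * 13 mod 41 = 2^2 * 13 = 4*13 = 11
  bit 4 = 0: r = r^2 mod 41 = 11^2 = 39
  -> A = 39
B = 13^37 mod 41  (bits of 37 = 100101)
  bit 0 = 1: r = r^2 * 13 mod 41 = 1^2 * 13 = 1*13 = 13
  bit 1 = 0: r = r^2 mod 41 = 13^2 = 5
  bit 2 = 0: r = r^2 mod 41 = 5^2 = 25
  bit 3 = 1: r = r^2 * 13 mod 41 = 25^2 * 13 = 10*13 = 7
  bit 4 = 0: r = r^2 mod 41 = 7^2 = 8
  bit 5 = 1: r = r^2 * 13 mod 41 = 8^2 * 13 = 23*13 = 12
  -> B = 12
s = B^a = 12^26 mod 41  (bits of 26 = 11010)
  bit 0 = 1: r = r^2 * 12 mod 41 = 1^2 * 12 = 1*12 = 12
  bit 1 = 1: r = r^2 * 12 mod 41 = 12^2 * 12 = 21*12 = 6
  bit 2 = 0: r = r^2 mod 41 = 6^2 = 36
  bit 3 = 1: r = r^2 * 12 mod 41 = 36^2 * 12 = 25*12 = 13
  bit 4 = 0: r = r^2 mod 41 = 13^2 = 5
  -> s = B^a = 5

Answer: 5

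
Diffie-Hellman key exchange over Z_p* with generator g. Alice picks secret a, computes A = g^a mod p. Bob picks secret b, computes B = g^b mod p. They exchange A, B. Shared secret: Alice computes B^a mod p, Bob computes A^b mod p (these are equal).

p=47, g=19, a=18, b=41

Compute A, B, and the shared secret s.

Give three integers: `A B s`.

Answer: 24 23 32

Derivation:
A = 19^18 mod 47  (bits of 18 = 10010)
  bit 0 = 1: r = r^2 * 19 mod 47 = 1^2 * 19 = 1*19 = 19
  bit 1 = 0: r = r^2 mod 47 = 19^2 = 32
  bit 2 = 0: r = r^2 mod 47 = 32^2 = 37
  bit 3 = 1: r = r^2 * 19 mod 47 = 37^2 * 19 = 6*19 = 20
  bit 4 = 0: r = r^2 mod 47 = 20^2 = 24
  -> A = 24
B = 19^41 mod 47  (bits of 41 = 101001)
  bit 0 = 1: r = r^2 * 19 mod 47 = 1^2 * 19 = 1*19 = 19
  bit 1 = 0: r = r^2 mod 47 = 19^2 = 32
  bit 2 = 1: r = r^2 * 19 mod 47 = 32^2 * 19 = 37*19 = 45
  bit 3 = 0: r = r^2 mod 47 = 45^2 = 4
  bit 4 = 0: r = r^2 mod 47 = 4^2 = 16
  bit 5 = 1: r = r^2 * 19 mod 47 = 16^2 * 19 = 21*19 = 23
  -> B = 23
s = B^a = 23^18 mod 47  (bits of 18 = 10010)
  bit 0 = 1: r = r^2 * 23 mod 47 = 1^2 * 23 = 1*23 = 23
  bit 1 = 0: r = r^2 mod 47 = 23^2 = 12
  bit 2 = 0: r = r^2 mod 47 = 12^2 = 3
  bit 3 = 1: r = r^2 * 23 mod 47 = 3^2 * 23 = 9*23 = 19
  bit 4 = 0: r = r^2 mod 47 = 19^2 = 32
  -> s = B^a = 32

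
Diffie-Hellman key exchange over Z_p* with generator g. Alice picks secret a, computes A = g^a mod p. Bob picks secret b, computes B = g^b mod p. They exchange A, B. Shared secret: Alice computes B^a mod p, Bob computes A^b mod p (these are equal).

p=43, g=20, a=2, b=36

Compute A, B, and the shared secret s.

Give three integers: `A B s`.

Answer: 13 11 35

Derivation:
A = 20^2 mod 43  (bits of 2 = 10)
  bit 0 = 1: r = r^2 * 20 mod 43 = 1^2 * 20 = 1*20 = 20
  bit 1 = 0: r = r^2 mod 43 = 20^2 = 13
  -> A = 13
B = 20^36 mod 43  (bits of 36 = 100100)
  bit 0 = 1: r = r^2 * 20 mod 43 = 1^2 * 20 = 1*20 = 20
  bit 1 = 0: r = r^2 mod 43 = 20^2 = 13
  bit 2 = 0: r = r^2 mod 43 = 13^2 = 40
  bit 3 = 1: r = r^2 * 20 mod 43 = 40^2 * 20 = 9*20 = 8
  bit 4 = 0: r = r^2 mod 43 = 8^2 = 21
  bit 5 = 0: r = r^2 mod 43 = 21^2 = 11
  -> B = 11
s = B^a = 11^2 mod 43  (bits of 2 = 10)
  bit 0 = 1: r = r^2 * 11 mod 43 = 1^2 * 11 = 1*11 = 11
  bit 1 = 0: r = r^2 mod 43 = 11^2 = 35
  -> s = B^a = 35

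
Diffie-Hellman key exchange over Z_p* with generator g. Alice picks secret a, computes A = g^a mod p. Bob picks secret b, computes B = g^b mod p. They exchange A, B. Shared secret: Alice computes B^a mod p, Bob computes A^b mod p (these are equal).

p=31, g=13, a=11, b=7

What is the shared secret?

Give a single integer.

A = 13^11 mod 31  (bits of 11 = 1011)
  bit 0 = 1: r = r^2 * 13 mod 31 = 1^2 * 13 = 1*13 = 13
  bit 1 = 0: r = r^2 mod 31 = 13^2 = 14
  bit 2 = 1: r = r^2 * 13 mod 31 = 14^2 * 13 = 10*13 = 6
  bit 3 = 1: r = r^2 * 13 mod 31 = 6^2 * 13 = 5*13 = 3
  -> A = 3
B = 13^7 mod 31  (bits of 7 = 111)
  bit 0 = 1: r = r^2 * 13 mod 31 = 1^2 * 13 = 1*13 = 13
  bit 1 = 1: r = r^2 * 13 mod 31 = 13^2 * 13 = 14*13 = 27
  bit 2 = 1: r = r^2 * 13 mod 31 = 27^2 * 13 = 16*13 = 22
  -> B = 22
s = B^a = 22^11 mod 31  (bits of 11 = 1011)
  bit 0 = 1: r = r^2 * 22 mod 31 = 1^2 * 22 = 1*22 = 22
  bit 1 = 0: r = r^2 mod 31 = 22^2 = 19
  bit 2 = 1: r = r^2 * 22 mod 31 = 19^2 * 22 = 20*22 = 6
  bit 3 = 1: r = r^2 * 22 mod 31 = 6^2 * 22 = 5*22 = 17
  -> s = B^a = 17

Answer: 17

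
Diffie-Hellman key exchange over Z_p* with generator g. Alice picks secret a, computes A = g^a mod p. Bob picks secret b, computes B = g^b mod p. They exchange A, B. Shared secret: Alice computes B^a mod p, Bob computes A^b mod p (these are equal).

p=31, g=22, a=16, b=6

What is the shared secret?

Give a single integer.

Answer: 8

Derivation:
A = 22^16 mod 31  (bits of 16 = 10000)
  bit 0 = 1: r = r^2 * 22 mod 31 = 1^2 * 22 = 1*22 = 22
  bit 1 = 0: r = r^2 mod 31 = 22^2 = 19
  bit 2 = 0: r = r^2 mod 31 = 19^2 = 20
  bit 3 = 0: r = r^2 mod 31 = 20^2 = 28
  bit 4 = 0: r = r^2 mod 31 = 28^2 = 9
  -> A = 9
B = 22^6 mod 31  (bits of 6 = 110)
  bit 0 = 1: r = r^2 * 22 mod 31 = 1^2 * 22 = 1*22 = 22
  bit 1 = 1: r = r^2 * 22 mod 31 = 22^2 * 22 = 19*22 = 15
  bit 2 = 0: r = r^2 mod 31 = 15^2 = 8
  -> B = 8
s = B^a = 8^16 mod 31  (bits of 16 = 10000)
  bit 0 = 1: r = r^2 * 8 mod 31 = 1^2 * 8 = 1*8 = 8
  bit 1 = 0: r = r^2 mod 31 = 8^2 = 2
  bit 2 = 0: r = r^2 mod 31 = 2^2 = 4
  bit 3 = 0: r = r^2 mod 31 = 4^2 = 16
  bit 4 = 0: r = r^2 mod 31 = 16^2 = 8
  -> s = B^a = 8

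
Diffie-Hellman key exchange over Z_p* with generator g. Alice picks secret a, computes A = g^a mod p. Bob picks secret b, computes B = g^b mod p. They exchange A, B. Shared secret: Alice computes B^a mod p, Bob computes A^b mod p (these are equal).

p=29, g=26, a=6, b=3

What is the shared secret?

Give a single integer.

A = 26^6 mod 29  (bits of 6 = 110)
  bit 0 = 1: r = r^2 * 26 mod 29 = 1^2 * 26 = 1*26 = 26
  bit 1 = 1: r = r^2 * 26 mod 29 = 26^2 * 26 = 9*26 = 2
  bit 2 = 0: r = r^2 mod 29 = 2^2 = 4
  -> A = 4
B = 26^3 mod 29  (bits of 3 = 11)
  bit 0 = 1: r = r^2 * 26 mod 29 = 1^2 * 26 = 1*26 = 26
  bit 1 = 1: r = r^2 * 26 mod 29 = 26^2 * 26 = 9*26 = 2
  -> B = 2
s = B^a = 2^6 mod 29  (bits of 6 = 110)
  bit 0 = 1: r = r^2 * 2 mod 29 = 1^2 * 2 = 1*2 = 2
  bit 1 = 1: r = r^2 * 2 mod 29 = 2^2 * 2 = 4*2 = 8
  bit 2 = 0: r = r^2 mod 29 = 8^2 = 6
  -> s = B^a = 6

Answer: 6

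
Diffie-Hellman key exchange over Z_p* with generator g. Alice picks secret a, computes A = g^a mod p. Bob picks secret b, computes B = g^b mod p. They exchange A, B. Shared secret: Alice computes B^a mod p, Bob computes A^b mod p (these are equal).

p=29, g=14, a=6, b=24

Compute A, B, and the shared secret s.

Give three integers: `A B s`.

Answer: 5 16 20

Derivation:
A = 14^6 mod 29  (bits of 6 = 110)
  bit 0 = 1: r = r^2 * 14 mod 29 = 1^2 * 14 = 1*14 = 14
  bit 1 = 1: r = r^2 * 14 mod 29 = 14^2 * 14 = 22*14 = 18
  bit 2 = 0: r = r^2 mod 29 = 18^2 = 5
  -> A = 5
B = 14^24 mod 29  (bits of 24 = 11000)
  bit 0 = 1: r = r^2 * 14 mod 29 = 1^2 * 14 = 1*14 = 14
  bit 1 = 1: r = r^2 * 14 mod 29 = 14^2 * 14 = 22*14 = 18
  bit 2 = 0: r = r^2 mod 29 = 18^2 = 5
  bit 3 = 0: r = r^2 mod 29 = 5^2 = 25
  bit 4 = 0: r = r^2 mod 29 = 25^2 = 16
  -> B = 16
s = B^a = 16^6 mod 29  (bits of 6 = 110)
  bit 0 = 1: r = r^2 * 16 mod 29 = 1^2 * 16 = 1*16 = 16
  bit 1 = 1: r = r^2 * 16 mod 29 = 16^2 * 16 = 24*16 = 7
  bit 2 = 0: r = r^2 mod 29 = 7^2 = 20
  -> s = B^a = 20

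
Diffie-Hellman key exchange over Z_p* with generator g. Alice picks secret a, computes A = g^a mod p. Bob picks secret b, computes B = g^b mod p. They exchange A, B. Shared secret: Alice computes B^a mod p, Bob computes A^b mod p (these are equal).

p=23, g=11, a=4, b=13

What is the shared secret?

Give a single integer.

A = 11^4 mod 23  (bits of 4 = 100)
  bit 0 = 1: r = r^2 * 11 mod 23 = 1^2 * 11 = 1*11 = 11
  bit 1 = 0: r = r^2 mod 23 = 11^2 = 6
  bit 2 = 0: r = r^2 mod 23 = 6^2 = 13
  -> A = 13
B = 11^13 mod 23  (bits of 13 = 1101)
  bit 0 = 1: r = r^2 * 11 mod 23 = 1^2 * 11 = 1*11 = 11
  bit 1 = 1: r = r^2 * 11 mod 23 = 11^2 * 11 = 6*11 = 20
  bit 2 = 0: r = r^2 mod 23 = 20^2 = 9
  bit 3 = 1: r = r^2 * 11 mod 23 = 9^2 * 11 = 12*11 = 17
  -> B = 17
s = B^a = 17^4 mod 23  (bits of 4 = 100)
  bit 0 = 1: r = r^2 * 17 mod 23 = 1^2 * 17 = 1*17 = 17
  bit 1 = 0: r = r^2 mod 23 = 17^2 = 13
  bit 2 = 0: r = r^2 mod 23 = 13^2 = 8
  -> s = B^a = 8

Answer: 8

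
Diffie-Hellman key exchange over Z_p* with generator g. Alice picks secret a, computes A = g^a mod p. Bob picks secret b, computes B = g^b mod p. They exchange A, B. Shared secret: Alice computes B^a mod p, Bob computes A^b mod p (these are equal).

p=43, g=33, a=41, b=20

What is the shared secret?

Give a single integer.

A = 33^41 mod 43  (bits of 41 = 101001)
  bit 0 = 1: r = r^2 * 33 mod 43 = 1^2 * 33 = 1*33 = 33
  bit 1 = 0: r = r^2 mod 43 = 33^2 = 14
  bit 2 = 1: r = r^2 * 33 mod 43 = 14^2 * 33 = 24*33 = 18
  bit 3 = 0: r = r^2 mod 43 = 18^2 = 23
  bit 4 = 0: r = r^2 mod 43 = 23^2 = 13
  bit 5 = 1: r = r^2 * 33 mod 43 = 13^2 * 33 = 40*33 = 30
  -> A = 30
B = 33^20 mod 43  (bits of 20 = 10100)
  bit 0 = 1: r = r^2 * 33 mod 43 = 1^2 * 33 = 1*33 = 33
  bit 1 = 0: r = r^2 mod 43 = 33^2 = 14
  bit 2 = 1: r = r^2 * 33 mod 43 = 14^2 * 33 = 24*33 = 18
  bit 3 = 0: r = r^2 mod 43 = 18^2 = 23
  bit 4 = 0: r = r^2 mod 43 = 23^2 = 13
  -> B = 13
s = B^a = 13^41 mod 43  (bits of 41 = 101001)
  bit 0 = 1: r = r^2 * 13 mod 43 = 1^2 * 13 = 1*13 = 13
  bit 1 = 0: r = r^2 mod 43 = 13^2 = 40
  bit 2 = 1: r = r^2 * 13 mod 43 = 40^2 * 13 = 9*13 = 31
  bit 3 = 0: r = r^2 mod 43 = 31^2 = 15
  bit 4 = 0: r = r^2 mod 43 = 15^2 = 10
  bit 5 = 1: r = r^2 * 13 mod 43 = 10^2 * 13 = 14*13 = 10
  -> s = B^a = 10

Answer: 10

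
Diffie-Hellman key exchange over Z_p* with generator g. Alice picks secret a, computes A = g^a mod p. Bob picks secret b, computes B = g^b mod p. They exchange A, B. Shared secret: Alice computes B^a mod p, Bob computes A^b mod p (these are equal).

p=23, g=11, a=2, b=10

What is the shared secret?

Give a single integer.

Answer: 4

Derivation:
A = 11^2 mod 23  (bits of 2 = 10)
  bit 0 = 1: r = r^2 * 11 mod 23 = 1^2 * 11 = 1*11 = 11
  bit 1 = 0: r = r^2 mod 23 = 11^2 = 6
  -> A = 6
B = 11^10 mod 23  (bits of 10 = 1010)
  bit 0 = 1: r = r^2 * 11 mod 23 = 1^2 * 11 = 1*11 = 11
  bit 1 = 0: r = r^2 mod 23 = 11^2 = 6
  bit 2 = 1: r = r^2 * 11 mod 23 = 6^2 * 11 = 13*11 = 5
  bit 3 = 0: r = r^2 mod 23 = 5^2 = 2
  -> B = 2
s = B^a = 2^2 mod 23  (bits of 2 = 10)
  bit 0 = 1: r = r^2 * 2 mod 23 = 1^2 * 2 = 1*2 = 2
  bit 1 = 0: r = r^2 mod 23 = 2^2 = 4
  -> s = B^a = 4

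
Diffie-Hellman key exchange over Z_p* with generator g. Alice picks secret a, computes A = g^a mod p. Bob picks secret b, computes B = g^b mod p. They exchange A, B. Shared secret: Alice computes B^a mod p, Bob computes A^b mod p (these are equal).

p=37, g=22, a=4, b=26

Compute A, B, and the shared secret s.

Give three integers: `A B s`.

Answer: 9 30 33

Derivation:
A = 22^4 mod 37  (bits of 4 = 100)
  bit 0 = 1: r = r^2 * 22 mod 37 = 1^2 * 22 = 1*22 = 22
  bit 1 = 0: r = r^2 mod 37 = 22^2 = 3
  bit 2 = 0: r = r^2 mod 37 = 3^2 = 9
  -> A = 9
B = 22^26 mod 37  (bits of 26 = 11010)
  bit 0 = 1: r = r^2 * 22 mod 37 = 1^2 * 22 = 1*22 = 22
  bit 1 = 1: r = r^2 * 22 mod 37 = 22^2 * 22 = 3*22 = 29
  bit 2 = 0: r = r^2 mod 37 = 29^2 = 27
  bit 3 = 1: r = r^2 * 22 mod 37 = 27^2 * 22 = 26*22 = 17
  bit 4 = 0: r = r^2 mod 37 = 17^2 = 30
  -> B = 30
s = B^a = 30^4 mod 37  (bits of 4 = 100)
  bit 0 = 1: r = r^2 * 30 mod 37 = 1^2 * 30 = 1*30 = 30
  bit 1 = 0: r = r^2 mod 37 = 30^2 = 12
  bit 2 = 0: r = r^2 mod 37 = 12^2 = 33
  -> s = B^a = 33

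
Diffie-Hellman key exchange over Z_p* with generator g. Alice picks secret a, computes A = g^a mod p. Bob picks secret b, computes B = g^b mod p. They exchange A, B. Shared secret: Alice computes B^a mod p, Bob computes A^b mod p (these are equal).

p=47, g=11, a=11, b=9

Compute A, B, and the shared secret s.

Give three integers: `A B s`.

A = 11^11 mod 47  (bits of 11 = 1011)
  bit 0 = 1: r = r^2 * 11 mod 47 = 1^2 * 11 = 1*11 = 11
  bit 1 = 0: r = r^2 mod 47 = 11^2 = 27
  bit 2 = 1: r = r^2 * 11 mod 47 = 27^2 * 11 = 24*11 = 29
  bit 3 = 1: r = r^2 * 11 mod 47 = 29^2 * 11 = 42*11 = 39
  -> A = 39
B = 11^9 mod 47  (bits of 9 = 1001)
  bit 0 = 1: r = r^2 * 11 mod 47 = 1^2 * 11 = 1*11 = 11
  bit 1 = 0: r = r^2 mod 47 = 11^2 = 27
  bit 2 = 0: r = r^2 mod 47 = 27^2 = 24
  bit 3 = 1: r = r^2 * 11 mod 47 = 24^2 * 11 = 12*11 = 38
  -> B = 38
s = B^a = 38^11 mod 47  (bits of 11 = 1011)
  bit 0 = 1: r = r^2 * 38 mod 47 = 1^2 * 38 = 1*38 = 38
  bit 1 = 0: r = r^2 mod 47 = 38^2 = 34
  bit 2 = 1: r = r^2 * 38 mod 47 = 34^2 * 38 = 28*38 = 30
  bit 3 = 1: r = r^2 * 38 mod 47 = 30^2 * 38 = 7*38 = 31
  -> s = B^a = 31

Answer: 39 38 31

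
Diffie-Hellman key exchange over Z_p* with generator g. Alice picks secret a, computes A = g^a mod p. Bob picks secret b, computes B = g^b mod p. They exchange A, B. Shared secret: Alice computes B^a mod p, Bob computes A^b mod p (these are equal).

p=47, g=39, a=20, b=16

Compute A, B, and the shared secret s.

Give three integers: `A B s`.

A = 39^20 mod 47  (bits of 20 = 10100)
  bit 0 = 1: r = r^2 * 39 mod 47 = 1^2 * 39 = 1*39 = 39
  bit 1 = 0: r = r^2 mod 47 = 39^2 = 17
  bit 2 = 1: r = r^2 * 39 mod 47 = 17^2 * 39 = 7*39 = 38
  bit 3 = 0: r = r^2 mod 47 = 38^2 = 34
  bit 4 = 0: r = r^2 mod 47 = 34^2 = 28
  -> A = 28
B = 39^16 mod 47  (bits of 16 = 10000)
  bit 0 = 1: r = r^2 * 39 mod 47 = 1^2 * 39 = 1*39 = 39
  bit 1 = 0: r = r^2 mod 47 = 39^2 = 17
  bit 2 = 0: r = r^2 mod 47 = 17^2 = 7
  bit 3 = 0: r = r^2 mod 47 = 7^2 = 2
  bit 4 = 0: r = r^2 mod 47 = 2^2 = 4
  -> B = 4
s = B^a = 4^20 mod 47  (bits of 20 = 10100)
  bit 0 = 1: r = r^2 * 4 mod 47 = 1^2 * 4 = 1*4 = 4
  bit 1 = 0: r = r^2 mod 47 = 4^2 = 16
  bit 2 = 1: r = r^2 * 4 mod 47 = 16^2 * 4 = 21*4 = 37
  bit 3 = 0: r = r^2 mod 47 = 37^2 = 6
  bit 4 = 0: r = r^2 mod 47 = 6^2 = 36
  -> s = B^a = 36

Answer: 28 4 36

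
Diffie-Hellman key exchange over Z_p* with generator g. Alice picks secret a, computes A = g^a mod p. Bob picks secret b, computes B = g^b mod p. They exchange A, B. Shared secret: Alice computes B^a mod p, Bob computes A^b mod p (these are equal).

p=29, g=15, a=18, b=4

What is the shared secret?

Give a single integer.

A = 15^18 mod 29  (bits of 18 = 10010)
  bit 0 = 1: r = r^2 * 15 mod 29 = 1^2 * 15 = 1*15 = 15
  bit 1 = 0: r = r^2 mod 29 = 15^2 = 22
  bit 2 = 0: r = r^2 mod 29 = 22^2 = 20
  bit 3 = 1: r = r^2 * 15 mod 29 = 20^2 * 15 = 23*15 = 26
  bit 4 = 0: r = r^2 mod 29 = 26^2 = 9
  -> A = 9
B = 15^4 mod 29  (bits of 4 = 100)
  bit 0 = 1: r = r^2 * 15 mod 29 = 1^2 * 15 = 1*15 = 15
  bit 1 = 0: r = r^2 mod 29 = 15^2 = 22
  bit 2 = 0: r = r^2 mod 29 = 22^2 = 20
  -> B = 20
s = B^a = 20^18 mod 29  (bits of 18 = 10010)
  bit 0 = 1: r = r^2 * 20 mod 29 = 1^2 * 20 = 1*20 = 20
  bit 1 = 0: r = r^2 mod 29 = 20^2 = 23
  bit 2 = 0: r = r^2 mod 29 = 23^2 = 7
  bit 3 = 1: r = r^2 * 20 mod 29 = 7^2 * 20 = 20*20 = 23
  bit 4 = 0: r = r^2 mod 29 = 23^2 = 7
  -> s = B^a = 7

Answer: 7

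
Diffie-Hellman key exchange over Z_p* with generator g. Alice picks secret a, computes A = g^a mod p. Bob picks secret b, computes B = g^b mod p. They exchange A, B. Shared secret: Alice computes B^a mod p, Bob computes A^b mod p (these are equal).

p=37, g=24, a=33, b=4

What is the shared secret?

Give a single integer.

Answer: 26

Derivation:
A = 24^33 mod 37  (bits of 33 = 100001)
  bit 0 = 1: r = r^2 * 24 mod 37 = 1^2 * 24 = 1*24 = 24
  bit 1 = 0: r = r^2 mod 37 = 24^2 = 21
  bit 2 = 0: r = r^2 mod 37 = 21^2 = 34
  bit 3 = 0: r = r^2 mod 37 = 34^2 = 9
  bit 4 = 0: r = r^2 mod 37 = 9^2 = 7
  bit 5 = 1: r = r^2 * 24 mod 37 = 7^2 * 24 = 12*24 = 29
  -> A = 29
B = 24^4 mod 37  (bits of 4 = 100)
  bit 0 = 1: r = r^2 * 24 mod 37 = 1^2 * 24 = 1*24 = 24
  bit 1 = 0: r = r^2 mod 37 = 24^2 = 21
  bit 2 = 0: r = r^2 mod 37 = 21^2 = 34
  -> B = 34
s = B^a = 34^33 mod 37  (bits of 33 = 100001)
  bit 0 = 1: r = r^2 * 34 mod 37 = 1^2 * 34 = 1*34 = 34
  bit 1 = 0: r = r^2 mod 37 = 34^2 = 9
  bit 2 = 0: r = r^2 mod 37 = 9^2 = 7
  bit 3 = 0: r = r^2 mod 37 = 7^2 = 12
  bit 4 = 0: r = r^2 mod 37 = 12^2 = 33
  bit 5 = 1: r = r^2 * 34 mod 37 = 33^2 * 34 = 16*34 = 26
  -> s = B^a = 26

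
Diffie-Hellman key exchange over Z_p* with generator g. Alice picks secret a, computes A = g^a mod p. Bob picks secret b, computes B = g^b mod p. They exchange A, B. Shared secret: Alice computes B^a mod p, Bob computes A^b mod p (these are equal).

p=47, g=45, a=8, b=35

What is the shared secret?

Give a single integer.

A = 45^8 mod 47  (bits of 8 = 1000)
  bit 0 = 1: r = r^2 * 45 mod 47 = 1^2 * 45 = 1*45 = 45
  bit 1 = 0: r = r^2 mod 47 = 45^2 = 4
  bit 2 = 0: r = r^2 mod 47 = 4^2 = 16
  bit 3 = 0: r = r^2 mod 47 = 16^2 = 21
  -> A = 21
B = 45^35 mod 47  (bits of 35 = 100011)
  bit 0 = 1: r = r^2 * 45 mod 47 = 1^2 * 45 = 1*45 = 45
  bit 1 = 0: r = r^2 mod 47 = 45^2 = 4
  bit 2 = 0: r = r^2 mod 47 = 4^2 = 16
  bit 3 = 0: r = r^2 mod 47 = 16^2 = 21
  bit 4 = 1: r = r^2 * 45 mod 47 = 21^2 * 45 = 18*45 = 11
  bit 5 = 1: r = r^2 * 45 mod 47 = 11^2 * 45 = 27*45 = 40
  -> B = 40
s = B^a = 40^8 mod 47  (bits of 8 = 1000)
  bit 0 = 1: r = r^2 * 40 mod 47 = 1^2 * 40 = 1*40 = 40
  bit 1 = 0: r = r^2 mod 47 = 40^2 = 2
  bit 2 = 0: r = r^2 mod 47 = 2^2 = 4
  bit 3 = 0: r = r^2 mod 47 = 4^2 = 16
  -> s = B^a = 16

Answer: 16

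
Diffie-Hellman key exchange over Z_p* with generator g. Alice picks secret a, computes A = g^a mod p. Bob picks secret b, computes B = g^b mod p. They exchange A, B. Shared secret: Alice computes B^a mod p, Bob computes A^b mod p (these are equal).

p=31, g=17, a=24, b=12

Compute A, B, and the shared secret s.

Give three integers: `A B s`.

Answer: 4 2 16

Derivation:
A = 17^24 mod 31  (bits of 24 = 11000)
  bit 0 = 1: r = r^2 * 17 mod 31 = 1^2 * 17 = 1*17 = 17
  bit 1 = 1: r = r^2 * 17 mod 31 = 17^2 * 17 = 10*17 = 15
  bit 2 = 0: r = r^2 mod 31 = 15^2 = 8
  bit 3 = 0: r = r^2 mod 31 = 8^2 = 2
  bit 4 = 0: r = r^2 mod 31 = 2^2 = 4
  -> A = 4
B = 17^12 mod 31  (bits of 12 = 1100)
  bit 0 = 1: r = r^2 * 17 mod 31 = 1^2 * 17 = 1*17 = 17
  bit 1 = 1: r = r^2 * 17 mod 31 = 17^2 * 17 = 10*17 = 15
  bit 2 = 0: r = r^2 mod 31 = 15^2 = 8
  bit 3 = 0: r = r^2 mod 31 = 8^2 = 2
  -> B = 2
s = B^a = 2^24 mod 31  (bits of 24 = 11000)
  bit 0 = 1: r = r^2 * 2 mod 31 = 1^2 * 2 = 1*2 = 2
  bit 1 = 1: r = r^2 * 2 mod 31 = 2^2 * 2 = 4*2 = 8
  bit 2 = 0: r = r^2 mod 31 = 8^2 = 2
  bit 3 = 0: r = r^2 mod 31 = 2^2 = 4
  bit 4 = 0: r = r^2 mod 31 = 4^2 = 16
  -> s = B^a = 16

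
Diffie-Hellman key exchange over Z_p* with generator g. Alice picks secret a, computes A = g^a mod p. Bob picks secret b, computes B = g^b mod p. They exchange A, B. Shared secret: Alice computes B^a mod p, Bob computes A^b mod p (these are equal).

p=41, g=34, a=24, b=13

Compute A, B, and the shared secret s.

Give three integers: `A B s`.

A = 34^24 mod 41  (bits of 24 = 11000)
  bit 0 = 1: r = r^2 * 34 mod 41 = 1^2 * 34 = 1*34 = 34
  bit 1 = 1: r = r^2 * 34 mod 41 = 34^2 * 34 = 8*34 = 26
  bit 2 = 0: r = r^2 mod 41 = 26^2 = 20
  bit 3 = 0: r = r^2 mod 41 = 20^2 = 31
  bit 4 = 0: r = r^2 mod 41 = 31^2 = 18
  -> A = 18
B = 34^13 mod 41  (bits of 13 = 1101)
  bit 0 = 1: r = r^2 * 34 mod 41 = 1^2 * 34 = 1*34 = 34
  bit 1 = 1: r = r^2 * 34 mod 41 = 34^2 * 34 = 8*34 = 26
  bit 2 = 0: r = r^2 mod 41 = 26^2 = 20
  bit 3 = 1: r = r^2 * 34 mod 41 = 20^2 * 34 = 31*34 = 29
  -> B = 29
s = B^a = 29^24 mod 41  (bits of 24 = 11000)
  bit 0 = 1: r = r^2 * 29 mod 41 = 1^2 * 29 = 1*29 = 29
  bit 1 = 1: r = r^2 * 29 mod 41 = 29^2 * 29 = 21*29 = 35
  bit 2 = 0: r = r^2 mod 41 = 35^2 = 36
  bit 3 = 0: r = r^2 mod 41 = 36^2 = 25
  bit 4 = 0: r = r^2 mod 41 = 25^2 = 10
  -> s = B^a = 10

Answer: 18 29 10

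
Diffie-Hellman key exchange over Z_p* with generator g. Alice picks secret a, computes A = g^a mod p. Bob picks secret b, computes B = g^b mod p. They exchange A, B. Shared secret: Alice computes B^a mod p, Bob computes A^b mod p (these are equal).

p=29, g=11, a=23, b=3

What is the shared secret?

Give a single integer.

A = 11^23 mod 29  (bits of 23 = 10111)
  bit 0 = 1: r = r^2 * 11 mod 29 = 1^2 * 11 = 1*11 = 11
  bit 1 = 0: r = r^2 mod 29 = 11^2 = 5
  bit 2 = 1: r = r^2 * 11 mod 29 = 5^2 * 11 = 25*11 = 14
  bit 3 = 1: r = r^2 * 11 mod 29 = 14^2 * 11 = 22*11 = 10
  bit 4 = 1: r = r^2 * 11 mod 29 = 10^2 * 11 = 13*11 = 27
  -> A = 27
B = 11^3 mod 29  (bits of 3 = 11)
  bit 0 = 1: r = r^2 * 11 mod 29 = 1^2 * 11 = 1*11 = 11
  bit 1 = 1: r = r^2 * 11 mod 29 = 11^2 * 11 = 5*11 = 26
  -> B = 26
s = B^a = 26^23 mod 29  (bits of 23 = 10111)
  bit 0 = 1: r = r^2 * 26 mod 29 = 1^2 * 26 = 1*26 = 26
  bit 1 = 0: r = r^2 mod 29 = 26^2 = 9
  bit 2 = 1: r = r^2 * 26 mod 29 = 9^2 * 26 = 23*26 = 18
  bit 3 = 1: r = r^2 * 26 mod 29 = 18^2 * 26 = 5*26 = 14
  bit 4 = 1: r = r^2 * 26 mod 29 = 14^2 * 26 = 22*26 = 21
  -> s = B^a = 21

Answer: 21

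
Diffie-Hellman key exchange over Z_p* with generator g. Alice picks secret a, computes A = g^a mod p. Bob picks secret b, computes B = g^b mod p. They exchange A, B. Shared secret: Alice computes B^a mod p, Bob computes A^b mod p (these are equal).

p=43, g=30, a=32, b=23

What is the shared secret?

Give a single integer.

A = 30^32 mod 43  (bits of 32 = 100000)
  bit 0 = 1: r = r^2 * 30 mod 43 = 1^2 * 30 = 1*30 = 30
  bit 1 = 0: r = r^2 mod 43 = 30^2 = 40
  bit 2 = 0: r = r^2 mod 43 = 40^2 = 9
  bit 3 = 0: r = r^2 mod 43 = 9^2 = 38
  bit 4 = 0: r = r^2 mod 43 = 38^2 = 25
  bit 5 = 0: r = r^2 mod 43 = 25^2 = 23
  -> A = 23
B = 30^23 mod 43  (bits of 23 = 10111)
  bit 0 = 1: r = r^2 * 30 mod 43 = 1^2 * 30 = 1*30 = 30
  bit 1 = 0: r = r^2 mod 43 = 30^2 = 40
  bit 2 = 1: r = r^2 * 30 mod 43 = 40^2 * 30 = 9*30 = 12
  bit 3 = 1: r = r^2 * 30 mod 43 = 12^2 * 30 = 15*30 = 20
  bit 4 = 1: r = r^2 * 30 mod 43 = 20^2 * 30 = 13*30 = 3
  -> B = 3
s = B^a = 3^32 mod 43  (bits of 32 = 100000)
  bit 0 = 1: r = r^2 * 3 mod 43 = 1^2 * 3 = 1*3 = 3
  bit 1 = 0: r = r^2 mod 43 = 3^2 = 9
  bit 2 = 0: r = r^2 mod 43 = 9^2 = 38
  bit 3 = 0: r = r^2 mod 43 = 38^2 = 25
  bit 4 = 0: r = r^2 mod 43 = 25^2 = 23
  bit 5 = 0: r = r^2 mod 43 = 23^2 = 13
  -> s = B^a = 13

Answer: 13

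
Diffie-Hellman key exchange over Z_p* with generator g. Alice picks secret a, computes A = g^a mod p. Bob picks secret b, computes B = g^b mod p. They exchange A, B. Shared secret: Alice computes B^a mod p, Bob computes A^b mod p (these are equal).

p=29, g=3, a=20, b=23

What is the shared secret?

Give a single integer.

Answer: 16

Derivation:
A = 3^20 mod 29  (bits of 20 = 10100)
  bit 0 = 1: r = r^2 * 3 mod 29 = 1^2 * 3 = 1*3 = 3
  bit 1 = 0: r = r^2 mod 29 = 3^2 = 9
  bit 2 = 1: r = r^2 * 3 mod 29 = 9^2 * 3 = 23*3 = 11
  bit 3 = 0: r = r^2 mod 29 = 11^2 = 5
  bit 4 = 0: r = r^2 mod 29 = 5^2 = 25
  -> A = 25
B = 3^23 mod 29  (bits of 23 = 10111)
  bit 0 = 1: r = r^2 * 3 mod 29 = 1^2 * 3 = 1*3 = 3
  bit 1 = 0: r = r^2 mod 29 = 3^2 = 9
  bit 2 = 1: r = r^2 * 3 mod 29 = 9^2 * 3 = 23*3 = 11
  bit 3 = 1: r = r^2 * 3 mod 29 = 11^2 * 3 = 5*3 = 15
  bit 4 = 1: r = r^2 * 3 mod 29 = 15^2 * 3 = 22*3 = 8
  -> B = 8
s = B^a = 8^20 mod 29  (bits of 20 = 10100)
  bit 0 = 1: r = r^2 * 8 mod 29 = 1^2 * 8 = 1*8 = 8
  bit 1 = 0: r = r^2 mod 29 = 8^2 = 6
  bit 2 = 1: r = r^2 * 8 mod 29 = 6^2 * 8 = 7*8 = 27
  bit 3 = 0: r = r^2 mod 29 = 27^2 = 4
  bit 4 = 0: r = r^2 mod 29 = 4^2 = 16
  -> s = B^a = 16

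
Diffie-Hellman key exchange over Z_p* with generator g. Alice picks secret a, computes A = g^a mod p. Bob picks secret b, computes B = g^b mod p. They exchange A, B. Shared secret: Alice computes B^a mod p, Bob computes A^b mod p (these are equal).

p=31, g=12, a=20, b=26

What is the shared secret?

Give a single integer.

Answer: 25

Derivation:
A = 12^20 mod 31  (bits of 20 = 10100)
  bit 0 = 1: r = r^2 * 12 mod 31 = 1^2 * 12 = 1*12 = 12
  bit 1 = 0: r = r^2 mod 31 = 12^2 = 20
  bit 2 = 1: r = r^2 * 12 mod 31 = 20^2 * 12 = 28*12 = 26
  bit 3 = 0: r = r^2 mod 31 = 26^2 = 25
  bit 4 = 0: r = r^2 mod 31 = 25^2 = 5
  -> A = 5
B = 12^26 mod 31  (bits of 26 = 11010)
  bit 0 = 1: r = r^2 * 12 mod 31 = 1^2 * 12 = 1*12 = 12
  bit 1 = 1: r = r^2 * 12 mod 31 = 12^2 * 12 = 20*12 = 23
  bit 2 = 0: r = r^2 mod 31 = 23^2 = 2
  bit 3 = 1: r = r^2 * 12 mod 31 = 2^2 * 12 = 4*12 = 17
  bit 4 = 0: r = r^2 mod 31 = 17^2 = 10
  -> B = 10
s = B^a = 10^20 mod 31  (bits of 20 = 10100)
  bit 0 = 1: r = r^2 * 10 mod 31 = 1^2 * 10 = 1*10 = 10
  bit 1 = 0: r = r^2 mod 31 = 10^2 = 7
  bit 2 = 1: r = r^2 * 10 mod 31 = 7^2 * 10 = 18*10 = 25
  bit 3 = 0: r = r^2 mod 31 = 25^2 = 5
  bit 4 = 0: r = r^2 mod 31 = 5^2 = 25
  -> s = B^a = 25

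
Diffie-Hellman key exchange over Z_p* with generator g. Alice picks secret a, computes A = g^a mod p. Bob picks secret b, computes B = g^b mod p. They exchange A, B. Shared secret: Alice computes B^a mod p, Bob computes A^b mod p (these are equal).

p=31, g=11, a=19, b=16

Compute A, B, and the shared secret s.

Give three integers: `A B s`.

Answer: 22 20 9

Derivation:
A = 11^19 mod 31  (bits of 19 = 10011)
  bit 0 = 1: r = r^2 * 11 mod 31 = 1^2 * 11 = 1*11 = 11
  bit 1 = 0: r = r^2 mod 31 = 11^2 = 28
  bit 2 = 0: r = r^2 mod 31 = 28^2 = 9
  bit 3 = 1: r = r^2 * 11 mod 31 = 9^2 * 11 = 19*11 = 23
  bit 4 = 1: r = r^2 * 11 mod 31 = 23^2 * 11 = 2*11 = 22
  -> A = 22
B = 11^16 mod 31  (bits of 16 = 10000)
  bit 0 = 1: r = r^2 * 11 mod 31 = 1^2 * 11 = 1*11 = 11
  bit 1 = 0: r = r^2 mod 31 = 11^2 = 28
  bit 2 = 0: r = r^2 mod 31 = 28^2 = 9
  bit 3 = 0: r = r^2 mod 31 = 9^2 = 19
  bit 4 = 0: r = r^2 mod 31 = 19^2 = 20
  -> B = 20
s = B^a = 20^19 mod 31  (bits of 19 = 10011)
  bit 0 = 1: r = r^2 * 20 mod 31 = 1^2 * 20 = 1*20 = 20
  bit 1 = 0: r = r^2 mod 31 = 20^2 = 28
  bit 2 = 0: r = r^2 mod 31 = 28^2 = 9
  bit 3 = 1: r = r^2 * 20 mod 31 = 9^2 * 20 = 19*20 = 8
  bit 4 = 1: r = r^2 * 20 mod 31 = 8^2 * 20 = 2*20 = 9
  -> s = B^a = 9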